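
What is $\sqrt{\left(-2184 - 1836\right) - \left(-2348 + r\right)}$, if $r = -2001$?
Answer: $\sqrt{329} \approx 18.138$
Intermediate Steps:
$\sqrt{\left(-2184 - 1836\right) - \left(-2348 + r\right)} = \sqrt{\left(-2184 - 1836\right) + \left(2348 - -2001\right)} = \sqrt{-4020 + \left(2348 + 2001\right)} = \sqrt{-4020 + 4349} = \sqrt{329}$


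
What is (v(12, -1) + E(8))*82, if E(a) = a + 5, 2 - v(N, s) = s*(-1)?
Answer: 1148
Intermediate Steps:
v(N, s) = 2 + s (v(N, s) = 2 - s*(-1) = 2 - (-1)*s = 2 + s)
E(a) = 5 + a
(v(12, -1) + E(8))*82 = ((2 - 1) + (5 + 8))*82 = (1 + 13)*82 = 14*82 = 1148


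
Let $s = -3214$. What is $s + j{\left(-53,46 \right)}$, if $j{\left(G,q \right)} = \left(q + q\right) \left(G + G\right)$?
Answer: $-12966$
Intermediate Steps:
$j{\left(G,q \right)} = 4 G q$ ($j{\left(G,q \right)} = 2 q 2 G = 4 G q$)
$s + j{\left(-53,46 \right)} = -3214 + 4 \left(-53\right) 46 = -3214 - 9752 = -12966$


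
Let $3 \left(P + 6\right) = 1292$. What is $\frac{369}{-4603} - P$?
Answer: $- \frac{5865329}{13809} \approx -424.75$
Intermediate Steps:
$P = \frac{1274}{3}$ ($P = -6 + \frac{1}{3} \cdot 1292 = -6 + \frac{1292}{3} = \frac{1274}{3} \approx 424.67$)
$\frac{369}{-4603} - P = \frac{369}{-4603} - \frac{1274}{3} = 369 \left(- \frac{1}{4603}\right) - \frac{1274}{3} = - \frac{369}{4603} - \frac{1274}{3} = - \frac{5865329}{13809}$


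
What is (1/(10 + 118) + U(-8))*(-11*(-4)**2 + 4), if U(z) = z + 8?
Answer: -43/32 ≈ -1.3438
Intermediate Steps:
U(z) = 8 + z
(1/(10 + 118) + U(-8))*(-11*(-4)**2 + 4) = (1/(10 + 118) + (8 - 8))*(-11*(-4)**2 + 4) = (1/128 + 0)*(-11*16 + 4) = (1/128 + 0)*(-176 + 4) = (1/128)*(-172) = -43/32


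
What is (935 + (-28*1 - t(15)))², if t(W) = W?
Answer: 795664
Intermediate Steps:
(935 + (-28*1 - t(15)))² = (935 + (-28*1 - 1*15))² = (935 + (-28 - 15))² = (935 - 43)² = 892² = 795664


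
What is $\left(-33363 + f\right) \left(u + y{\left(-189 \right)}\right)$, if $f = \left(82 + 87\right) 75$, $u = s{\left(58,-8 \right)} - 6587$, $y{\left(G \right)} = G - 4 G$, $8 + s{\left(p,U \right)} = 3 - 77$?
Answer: $126238176$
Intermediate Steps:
$s{\left(p,U \right)} = -82$ ($s{\left(p,U \right)} = -8 + \left(3 - 77\right) = -8 - 74 = -82$)
$y{\left(G \right)} = - 3 G$
$u = -6669$ ($u = -82 - 6587 = -6669$)
$f = 12675$ ($f = 169 \cdot 75 = 12675$)
$\left(-33363 + f\right) \left(u + y{\left(-189 \right)}\right) = \left(-33363 + 12675\right) \left(-6669 - -567\right) = - 20688 \left(-6669 + 567\right) = \left(-20688\right) \left(-6102\right) = 126238176$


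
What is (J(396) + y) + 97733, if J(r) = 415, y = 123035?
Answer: 221183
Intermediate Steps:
(J(396) + y) + 97733 = (415 + 123035) + 97733 = 123450 + 97733 = 221183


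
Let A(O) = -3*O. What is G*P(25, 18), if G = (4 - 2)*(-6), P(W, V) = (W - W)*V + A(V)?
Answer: 648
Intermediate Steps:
P(W, V) = -3*V (P(W, V) = (W - W)*V - 3*V = 0*V - 3*V = 0 - 3*V = -3*V)
G = -12 (G = 2*(-6) = -12)
G*P(25, 18) = -(-36)*18 = -12*(-54) = 648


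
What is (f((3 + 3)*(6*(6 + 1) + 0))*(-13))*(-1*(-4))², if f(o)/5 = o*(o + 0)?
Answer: -66044160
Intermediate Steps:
f(o) = 5*o² (f(o) = 5*(o*(o + 0)) = 5*(o*o) = 5*o²)
(f((3 + 3)*(6*(6 + 1) + 0))*(-13))*(-1*(-4))² = ((5*((3 + 3)*(6*(6 + 1) + 0))²)*(-13))*(-1*(-4))² = ((5*(6*(6*7 + 0))²)*(-13))*4² = ((5*(6*(42 + 0))²)*(-13))*16 = ((5*(6*42)²)*(-13))*16 = ((5*252²)*(-13))*16 = ((5*63504)*(-13))*16 = (317520*(-13))*16 = -4127760*16 = -66044160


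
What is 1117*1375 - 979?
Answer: 1534896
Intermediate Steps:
1117*1375 - 979 = 1535875 - 979 = 1534896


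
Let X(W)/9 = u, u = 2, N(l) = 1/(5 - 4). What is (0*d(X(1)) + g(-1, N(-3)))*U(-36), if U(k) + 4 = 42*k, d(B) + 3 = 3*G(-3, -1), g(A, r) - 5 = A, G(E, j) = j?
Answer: -6064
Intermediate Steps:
N(l) = 1 (N(l) = 1/1 = 1)
g(A, r) = 5 + A
X(W) = 18 (X(W) = 9*2 = 18)
d(B) = -6 (d(B) = -3 + 3*(-1) = -3 - 3 = -6)
U(k) = -4 + 42*k
(0*d(X(1)) + g(-1, N(-3)))*U(-36) = (0*(-6) + (5 - 1))*(-4 + 42*(-36)) = (0 + 4)*(-4 - 1512) = 4*(-1516) = -6064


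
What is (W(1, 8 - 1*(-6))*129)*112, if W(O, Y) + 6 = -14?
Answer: -288960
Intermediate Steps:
W(O, Y) = -20 (W(O, Y) = -6 - 14 = -20)
(W(1, 8 - 1*(-6))*129)*112 = -20*129*112 = -2580*112 = -288960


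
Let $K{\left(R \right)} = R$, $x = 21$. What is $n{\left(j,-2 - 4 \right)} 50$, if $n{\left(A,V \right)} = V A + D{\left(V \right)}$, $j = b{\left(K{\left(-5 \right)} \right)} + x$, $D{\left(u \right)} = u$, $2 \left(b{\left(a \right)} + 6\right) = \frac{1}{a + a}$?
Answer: $-4785$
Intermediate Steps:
$b{\left(a \right)} = -6 + \frac{1}{4 a}$ ($b{\left(a \right)} = -6 + \frac{1}{2 \left(a + a\right)} = -6 + \frac{1}{2 \cdot 2 a} = -6 + \frac{\frac{1}{2} \frac{1}{a}}{2} = -6 + \frac{1}{4 a}$)
$j = \frac{299}{20}$ ($j = \left(-6 + \frac{1}{4 \left(-5\right)}\right) + 21 = \left(-6 + \frac{1}{4} \left(- \frac{1}{5}\right)\right) + 21 = \left(-6 - \frac{1}{20}\right) + 21 = - \frac{121}{20} + 21 = \frac{299}{20} \approx 14.95$)
$n{\left(A,V \right)} = V + A V$ ($n{\left(A,V \right)} = V A + V = A V + V = V + A V$)
$n{\left(j,-2 - 4 \right)} 50 = \left(-2 - 4\right) \left(1 + \frac{299}{20}\right) 50 = \left(-2 - 4\right) \frac{319}{20} \cdot 50 = \left(-6\right) \frac{319}{20} \cdot 50 = \left(- \frac{957}{10}\right) 50 = -4785$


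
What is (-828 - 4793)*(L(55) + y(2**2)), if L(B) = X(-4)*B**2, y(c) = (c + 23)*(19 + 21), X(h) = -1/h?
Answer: -41286245/4 ≈ -1.0322e+7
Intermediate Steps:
y(c) = 920 + 40*c (y(c) = (23 + c)*40 = 920 + 40*c)
L(B) = B**2/4 (L(B) = (-1/(-4))*B**2 = (-1*(-1/4))*B**2 = B**2/4)
(-828 - 4793)*(L(55) + y(2**2)) = (-828 - 4793)*((1/4)*55**2 + (920 + 40*2**2)) = -5621*((1/4)*3025 + (920 + 40*4)) = -5621*(3025/4 + (920 + 160)) = -5621*(3025/4 + 1080) = -5621*7345/4 = -41286245/4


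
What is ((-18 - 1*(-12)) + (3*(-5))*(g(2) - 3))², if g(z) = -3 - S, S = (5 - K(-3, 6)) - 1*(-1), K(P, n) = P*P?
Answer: 1521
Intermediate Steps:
K(P, n) = P²
S = -3 (S = (5 - 1*(-3)²) - 1*(-1) = (5 - 1*9) + 1 = (5 - 9) + 1 = -4 + 1 = -3)
g(z) = 0 (g(z) = -3 - 1*(-3) = -3 + 3 = 0)
((-18 - 1*(-12)) + (3*(-5))*(g(2) - 3))² = ((-18 - 1*(-12)) + (3*(-5))*(0 - 3))² = ((-18 + 12) - 15*(-3))² = (-6 + 45)² = 39² = 1521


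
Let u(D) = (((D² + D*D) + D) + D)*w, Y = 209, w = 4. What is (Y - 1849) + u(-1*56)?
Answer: 23000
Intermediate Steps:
u(D) = 8*D + 8*D² (u(D) = (((D² + D*D) + D) + D)*4 = (((D² + D²) + D) + D)*4 = ((2*D² + D) + D)*4 = ((D + 2*D²) + D)*4 = (2*D + 2*D²)*4 = 8*D + 8*D²)
(Y - 1849) + u(-1*56) = (209 - 1849) + 8*(-1*56)*(1 - 1*56) = -1640 + 8*(-56)*(1 - 56) = -1640 + 8*(-56)*(-55) = -1640 + 24640 = 23000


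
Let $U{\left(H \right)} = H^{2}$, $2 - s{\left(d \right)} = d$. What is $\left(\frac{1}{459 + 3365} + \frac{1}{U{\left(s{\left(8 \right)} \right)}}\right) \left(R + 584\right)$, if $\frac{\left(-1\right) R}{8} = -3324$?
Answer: $\frac{3278105}{4302} \approx 762.0$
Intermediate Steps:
$s{\left(d \right)} = 2 - d$
$R = 26592$ ($R = \left(-8\right) \left(-3324\right) = 26592$)
$\left(\frac{1}{459 + 3365} + \frac{1}{U{\left(s{\left(8 \right)} \right)}}\right) \left(R + 584\right) = \left(\frac{1}{459 + 3365} + \frac{1}{\left(2 - 8\right)^{2}}\right) \left(26592 + 584\right) = \left(\frac{1}{3824} + \frac{1}{\left(2 - 8\right)^{2}}\right) 27176 = \left(\frac{1}{3824} + \frac{1}{\left(-6\right)^{2}}\right) 27176 = \left(\frac{1}{3824} + \frac{1}{36}\right) 27176 = \frac{965}{34416} \cdot 27176 = \frac{3278105}{4302}$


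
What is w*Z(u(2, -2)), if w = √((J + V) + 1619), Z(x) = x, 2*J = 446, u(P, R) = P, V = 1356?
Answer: 2*√3198 ≈ 113.10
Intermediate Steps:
J = 223 (J = (½)*446 = 223)
w = √3198 (w = √((223 + 1356) + 1619) = √(1579 + 1619) = √3198 ≈ 56.551)
w*Z(u(2, -2)) = √3198*2 = 2*√3198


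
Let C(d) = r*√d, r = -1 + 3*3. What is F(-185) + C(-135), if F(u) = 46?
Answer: 46 + 24*I*√15 ≈ 46.0 + 92.952*I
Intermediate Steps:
r = 8 (r = -1 + 9 = 8)
C(d) = 8*√d
F(-185) + C(-135) = 46 + 8*√(-135) = 46 + 8*(3*I*√15) = 46 + 24*I*√15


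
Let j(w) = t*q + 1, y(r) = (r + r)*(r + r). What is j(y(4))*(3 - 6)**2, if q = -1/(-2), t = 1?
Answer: 27/2 ≈ 13.500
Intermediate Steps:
q = 1/2 (q = -1*(-1/2) = 1/2 ≈ 0.50000)
y(r) = 4*r**2 (y(r) = (2*r)*(2*r) = 4*r**2)
j(w) = 3/2 (j(w) = 1*(1/2) + 1 = 1/2 + 1 = 3/2)
j(y(4))*(3 - 6)**2 = 3*(3 - 6)**2/2 = (3/2)*(-3)**2 = (3/2)*9 = 27/2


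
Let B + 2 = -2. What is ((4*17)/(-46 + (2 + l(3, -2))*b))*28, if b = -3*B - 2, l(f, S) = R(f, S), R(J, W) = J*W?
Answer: -952/43 ≈ -22.140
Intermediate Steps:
B = -4 (B = -2 - 2 = -4)
l(f, S) = S*f (l(f, S) = f*S = S*f)
b = 10 (b = -3*(-4) - 2 = 12 - 2 = 10)
((4*17)/(-46 + (2 + l(3, -2))*b))*28 = ((4*17)/(-46 + (2 - 2*3)*10))*28 = (68/(-46 + (2 - 6)*10))*28 = (68/(-46 - 4*10))*28 = (68/(-46 - 40))*28 = (68/(-86))*28 = -1/86*68*28 = -34/43*28 = -952/43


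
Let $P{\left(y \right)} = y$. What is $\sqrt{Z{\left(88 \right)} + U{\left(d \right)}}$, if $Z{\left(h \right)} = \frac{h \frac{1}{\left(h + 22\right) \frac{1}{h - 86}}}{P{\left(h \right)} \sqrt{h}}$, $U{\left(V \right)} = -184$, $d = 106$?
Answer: $\frac{\sqrt{-2226400 + 5 \sqrt{22}}}{110} \approx 13.565 i$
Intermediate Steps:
$Z{\left(h \right)} = \frac{-86 + h}{\sqrt{h} \left(22 + h\right)}$ ($Z{\left(h \right)} = \frac{h \frac{1}{\left(h + 22\right) \frac{1}{h - 86}}}{h \sqrt{h}} = \frac{h \frac{1}{\left(22 + h\right) \frac{1}{-86 + h}}}{h^{\frac{3}{2}}} = \frac{h \frac{1}{\frac{1}{-86 + h} \left(22 + h\right)}}{h^{\frac{3}{2}}} = \frac{h \frac{-86 + h}{22 + h}}{h^{\frac{3}{2}}} = \frac{h \frac{1}{22 + h} \left(-86 + h\right)}{h^{\frac{3}{2}}} = \frac{-86 + h}{\sqrt{h} \left(22 + h\right)}$)
$\sqrt{Z{\left(88 \right)} + U{\left(d \right)}} = \sqrt{\frac{-86 + 88}{2 \sqrt{22} \left(22 + 88\right)} - 184} = \sqrt{\frac{\sqrt{22}}{44} \cdot \frac{1}{110} \cdot 2 - 184} = \sqrt{\frac{\sqrt{22}}{2420} - 184} = \sqrt{-184 + \frac{\sqrt{22}}{2420}}$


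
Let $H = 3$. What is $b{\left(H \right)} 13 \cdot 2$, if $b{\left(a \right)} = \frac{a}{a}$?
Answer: $26$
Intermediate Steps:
$b{\left(a \right)} = 1$
$b{\left(H \right)} 13 \cdot 2 = 1 \cdot 13 \cdot 2 = 13 \cdot 2 = 26$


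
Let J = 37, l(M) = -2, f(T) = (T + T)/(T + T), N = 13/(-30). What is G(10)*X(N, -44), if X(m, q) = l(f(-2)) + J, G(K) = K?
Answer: 350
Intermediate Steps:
N = -13/30 (N = 13*(-1/30) = -13/30 ≈ -0.43333)
f(T) = 1 (f(T) = (2*T)/((2*T)) = (2*T)*(1/(2*T)) = 1)
X(m, q) = 35 (X(m, q) = -2 + 37 = 35)
G(10)*X(N, -44) = 10*35 = 350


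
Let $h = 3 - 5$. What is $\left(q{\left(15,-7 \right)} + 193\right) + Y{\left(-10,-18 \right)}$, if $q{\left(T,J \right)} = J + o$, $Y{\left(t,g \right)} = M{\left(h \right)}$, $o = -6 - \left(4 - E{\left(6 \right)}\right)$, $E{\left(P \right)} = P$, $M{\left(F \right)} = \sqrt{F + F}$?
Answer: $182 + 2 i \approx 182.0 + 2.0 i$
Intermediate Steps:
$h = -2$ ($h = 3 - 5 = -2$)
$M{\left(F \right)} = \sqrt{2} \sqrt{F}$ ($M{\left(F \right)} = \sqrt{2 F} = \sqrt{2} \sqrt{F}$)
$o = -4$ ($o = -6 - \left(4 - 6\right) = -6 - -2 = -6 + 2 = -4$)
$Y{\left(t,g \right)} = 2 i$ ($Y{\left(t,g \right)} = \sqrt{2} \sqrt{-2} = \sqrt{2} i \sqrt{2} = 2 i$)
$q{\left(T,J \right)} = -4 + J$ ($q{\left(T,J \right)} = J - 4 = -4 + J$)
$\left(q{\left(15,-7 \right)} + 193\right) + Y{\left(-10,-18 \right)} = \left(\left(-4 - 7\right) + 193\right) + 2 i = \left(-11 + 193\right) + 2 i = 182 + 2 i$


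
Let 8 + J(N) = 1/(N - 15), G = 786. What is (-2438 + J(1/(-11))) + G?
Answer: -275571/166 ≈ -1660.1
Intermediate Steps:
J(N) = -8 + 1/(-15 + N) (J(N) = -8 + 1/(N - 15) = -8 + 1/(-15 + N))
(-2438 + J(1/(-11))) + G = (-2438 + (121 - 8/(-11))/(-15 + 1/(-11))) + 786 = (-2438 + (121 - 8*(-1)/11)/(-15 + 1*(-1/11))) + 786 = (-2438 + (121 - 8*(-1/11))/(-15 - 1/11)) + 786 = (-2438 + (121 + 8/11)/(-166/11)) + 786 = (-2438 - 11/166*1339/11) + 786 = (-2438 - 1339/166) + 786 = -406047/166 + 786 = -275571/166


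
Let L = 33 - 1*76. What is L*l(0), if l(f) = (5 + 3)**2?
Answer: -2752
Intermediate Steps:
l(f) = 64 (l(f) = 8**2 = 64)
L = -43 (L = 33 - 76 = -43)
L*l(0) = -43*64 = -2752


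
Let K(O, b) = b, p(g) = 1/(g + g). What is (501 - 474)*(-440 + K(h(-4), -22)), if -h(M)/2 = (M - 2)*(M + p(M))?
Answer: -12474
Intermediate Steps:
p(g) = 1/(2*g)
h(M) = -2*(-2 + M)*(M + 1/(2*M)) (h(M) = -2*(M - 2)*(M + 1/(2*M)) = -2*(-2 + M)*(M + 1/(2*M)))
(501 - 474)*(-440 + K(h(-4), -22)) = (501 - 474)*(-440 - 22) = 27*(-462) = -12474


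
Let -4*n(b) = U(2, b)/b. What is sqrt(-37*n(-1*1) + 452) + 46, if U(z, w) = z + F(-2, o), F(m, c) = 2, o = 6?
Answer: 46 + sqrt(415) ≈ 66.372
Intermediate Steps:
U(z, w) = 2 + z (U(z, w) = z + 2 = 2 + z)
n(b) = -1/b (n(b) = -(2 + 2)/(4*b) = -1/b)
sqrt(-37*n(-1*1) + 452) + 46 = sqrt(-(-37)/((-1*1)) + 452) + 46 = sqrt(-(-37)/(-1) + 452) + 46 = sqrt(-(-37)*(-1) + 452) + 46 = sqrt(-37*1 + 452) + 46 = sqrt(-37 + 452) + 46 = sqrt(415) + 46 = 46 + sqrt(415)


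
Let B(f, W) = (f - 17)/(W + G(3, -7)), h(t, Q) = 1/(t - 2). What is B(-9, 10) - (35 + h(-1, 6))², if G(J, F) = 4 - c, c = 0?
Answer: -75829/63 ≈ -1203.6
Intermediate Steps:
h(t, Q) = 1/(-2 + t)
G(J, F) = 4 (G(J, F) = 4 - 1*0 = 4 + 0 = 4)
B(f, W) = (-17 + f)/(4 + W) (B(f, W) = (f - 17)/(W + 4) = (-17 + f)/(4 + W))
B(-9, 10) - (35 + h(-1, 6))² = (-17 - 9)/(4 + 10) - (35 + 1/(-2 - 1))² = -26/14 - (35 + 1/(-3))² = (1/14)*(-26) - (35 - ⅓)² = -13/7 - (104/3)² = -13/7 - 1*10816/9 = -13/7 - 10816/9 = -75829/63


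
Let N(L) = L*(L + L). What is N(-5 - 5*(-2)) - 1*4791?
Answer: -4741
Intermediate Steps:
N(L) = 2*L² (N(L) = L*(2*L) = 2*L²)
N(-5 - 5*(-2)) - 1*4791 = 2*(-5 - 5*(-2))² - 1*4791 = 2*(-5 + 10)² - 4791 = 2*5² - 4791 = 2*25 - 4791 = 50 - 4791 = -4741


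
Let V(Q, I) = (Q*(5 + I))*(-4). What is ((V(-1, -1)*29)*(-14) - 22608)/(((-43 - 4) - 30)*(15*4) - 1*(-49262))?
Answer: -856/1313 ≈ -0.65194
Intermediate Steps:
V(Q, I) = -4*Q*(5 + I)
((V(-1, -1)*29)*(-14) - 22608)/(((-43 - 4) - 30)*(15*4) - 1*(-49262)) = ((-4*(-1)*(5 - 1)*29)*(-14) - 22608)/(((-43 - 4) - 30)*(15*4) - 1*(-49262)) = ((-4*(-1)*4*29)*(-14) - 22608)/((-47 - 30)*60 + 49262) = ((16*29)*(-14) - 22608)/(-77*60 + 49262) = (464*(-14) - 22608)/(-4620 + 49262) = (-6496 - 22608)/44642 = -29104*1/44642 = -856/1313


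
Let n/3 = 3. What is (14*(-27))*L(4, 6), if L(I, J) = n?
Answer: -3402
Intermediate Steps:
n = 9 (n = 3*3 = 9)
L(I, J) = 9
(14*(-27))*L(4, 6) = (14*(-27))*9 = -378*9 = -3402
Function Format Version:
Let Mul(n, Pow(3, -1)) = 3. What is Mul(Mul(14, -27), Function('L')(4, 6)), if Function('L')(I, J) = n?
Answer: -3402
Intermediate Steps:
n = 9 (n = Mul(3, 3) = 9)
Function('L')(I, J) = 9
Mul(Mul(14, -27), Function('L')(4, 6)) = Mul(Mul(14, -27), 9) = Mul(-378, 9) = -3402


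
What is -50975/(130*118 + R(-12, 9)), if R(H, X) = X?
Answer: -50975/15349 ≈ -3.3211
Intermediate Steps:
-50975/(130*118 + R(-12, 9)) = -50975/(130*118 + 9) = -50975/(15340 + 9) = -50975/15349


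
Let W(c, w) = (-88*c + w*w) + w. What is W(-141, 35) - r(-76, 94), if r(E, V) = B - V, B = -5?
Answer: 13767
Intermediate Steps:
r(E, V) = -5 - V
W(c, w) = w + w² - 88*c (W(c, w) = (-88*c + w²) + w = (w² - 88*c) + w = w + w² - 88*c)
W(-141, 35) - r(-76, 94) = (35 + 35² - 88*(-141)) - (-5 - 1*94) = (35 + 1225 + 12408) - (-5 - 94) = 13668 - 1*(-99) = 13668 + 99 = 13767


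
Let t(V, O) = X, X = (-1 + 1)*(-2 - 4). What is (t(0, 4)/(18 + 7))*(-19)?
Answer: 0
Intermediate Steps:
X = 0 (X = 0*(-6) = 0)
t(V, O) = 0
(t(0, 4)/(18 + 7))*(-19) = (0/(18 + 7))*(-19) = (0/25)*(-19) = (0*(1/25))*(-19) = 0*(-19) = 0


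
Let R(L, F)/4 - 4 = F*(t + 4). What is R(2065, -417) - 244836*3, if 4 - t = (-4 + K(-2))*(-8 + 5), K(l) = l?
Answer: -717812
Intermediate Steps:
t = -14 (t = 4 - (-4 - 2)*(-8 + 5) = 4 - (-6)*(-3) = 4 - 1*18 = 4 - 18 = -14)
R(L, F) = 16 - 40*F (R(L, F) = 16 + 4*(F*(-14 + 4)) = 16 + 4*(F*(-10)) = 16 + 4*(-10*F) = 16 - 40*F)
R(2065, -417) - 244836*3 = (16 - 40*(-417)) - 244836*3 = (16 + 16680) - 734508 = 16696 - 734508 = -717812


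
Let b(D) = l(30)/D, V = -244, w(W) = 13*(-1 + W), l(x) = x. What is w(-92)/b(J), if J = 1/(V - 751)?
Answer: 403/9950 ≈ 0.040502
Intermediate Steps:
w(W) = -13 + 13*W
J = -1/995 (J = 1/(-244 - 751) = 1/(-995) = -1/995 ≈ -0.0010050)
b(D) = 30/D
w(-92)/b(J) = (-13 + 13*(-92))/((30/(-1/995))) = (-13 - 1196)/((30*(-995))) = -1209/(-29850) = -1209*(-1/29850) = 403/9950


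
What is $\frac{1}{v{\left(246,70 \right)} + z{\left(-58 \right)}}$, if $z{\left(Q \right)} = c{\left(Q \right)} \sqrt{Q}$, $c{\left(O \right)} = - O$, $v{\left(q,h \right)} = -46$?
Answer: $- \frac{23}{98614} - \frac{29 i \sqrt{58}}{98614} \approx -0.00023323 - 0.0022396 i$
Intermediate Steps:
$z{\left(Q \right)} = - Q^{\frac{3}{2}}$ ($z{\left(Q \right)} = - Q \sqrt{Q} = - Q^{\frac{3}{2}}$)
$\frac{1}{v{\left(246,70 \right)} + z{\left(-58 \right)}} = \frac{1}{-46 - \left(-58\right)^{\frac{3}{2}}} = \frac{1}{-46 - - 58 i \sqrt{58}} = \frac{1}{-46 + 58 i \sqrt{58}}$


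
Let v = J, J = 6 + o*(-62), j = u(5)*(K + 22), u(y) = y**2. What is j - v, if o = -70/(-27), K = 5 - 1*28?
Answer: 3503/27 ≈ 129.74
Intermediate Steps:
K = -23 (K = 5 - 28 = -23)
j = -25 (j = 5**2*(-23 + 22) = 25*(-1) = -25)
o = 70/27 (o = -70*(-1/27) = 70/27 ≈ 2.5926)
J = -4178/27 (J = 6 + (70/27)*(-62) = 6 - 4340/27 = -4178/27 ≈ -154.74)
v = -4178/27 ≈ -154.74
j - v = -25 - 1*(-4178/27) = -25 + 4178/27 = 3503/27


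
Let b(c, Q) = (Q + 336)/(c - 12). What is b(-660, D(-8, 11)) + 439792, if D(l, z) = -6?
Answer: 49256649/112 ≈ 4.3979e+5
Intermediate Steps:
b(c, Q) = (336 + Q)/(-12 + c)
b(-660, D(-8, 11)) + 439792 = (336 - 6)/(-12 - 660) + 439792 = 330/(-672) + 439792 = -1/672*330 + 439792 = -55/112 + 439792 = 49256649/112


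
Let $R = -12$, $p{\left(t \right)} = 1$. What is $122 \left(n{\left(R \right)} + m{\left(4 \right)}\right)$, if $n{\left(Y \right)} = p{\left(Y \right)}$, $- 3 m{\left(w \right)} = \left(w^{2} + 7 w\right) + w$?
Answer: $-1830$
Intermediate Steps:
$m{\left(w \right)} = - \frac{8 w}{3} - \frac{w^{2}}{3}$ ($m{\left(w \right)} = - \frac{\left(w^{2} + 7 w\right) + w}{3} = - \frac{w^{2} + 8 w}{3} = - \frac{8 w}{3} - \frac{w^{2}}{3}$)
$n{\left(Y \right)} = 1$
$122 \left(n{\left(R \right)} + m{\left(4 \right)}\right) = 122 \left(1 - \frac{4 \left(8 + 4\right)}{3}\right) = 122 \left(1 - \frac{4}{3} \cdot 12\right) = 122 \left(1 - 16\right) = 122 \left(-15\right) = -1830$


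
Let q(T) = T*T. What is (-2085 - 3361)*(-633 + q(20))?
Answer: 1268918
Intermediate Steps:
q(T) = T**2
(-2085 - 3361)*(-633 + q(20)) = (-2085 - 3361)*(-633 + 20**2) = -5446*(-633 + 400) = -5446*(-233) = 1268918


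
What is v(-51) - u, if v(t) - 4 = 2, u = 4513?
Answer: -4507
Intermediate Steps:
v(t) = 6 (v(t) = 4 + 2 = 6)
v(-51) - u = 6 - 1*4513 = 6 - 4513 = -4507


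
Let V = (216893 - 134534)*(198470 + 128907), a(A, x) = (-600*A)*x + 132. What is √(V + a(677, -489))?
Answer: 5*√1086442971 ≈ 1.6481e+5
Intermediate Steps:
a(A, x) = 132 - 600*A*x (a(A, x) = -600*A*x + 132 = 132 - 600*A*x)
V = 26962442343 (V = 82359*327377 = 26962442343)
√(V + a(677, -489)) = √(26962442343 + (132 - 600*677*(-489))) = √(26962442343 + (132 + 198631800)) = √(26962442343 + 198631932) = √27161074275 = 5*√1086442971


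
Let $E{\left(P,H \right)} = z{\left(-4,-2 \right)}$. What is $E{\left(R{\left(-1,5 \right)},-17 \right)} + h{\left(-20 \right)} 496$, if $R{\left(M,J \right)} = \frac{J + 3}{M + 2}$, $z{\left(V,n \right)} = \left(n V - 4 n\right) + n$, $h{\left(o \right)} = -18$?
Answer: $-8914$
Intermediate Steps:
$z{\left(V,n \right)} = - 3 n + V n$ ($z{\left(V,n \right)} = \left(V n - 4 n\right) + n = \left(- 4 n + V n\right) + n = - 3 n + V n$)
$R{\left(M,J \right)} = \frac{3 + J}{2 + M}$
$E{\left(P,H \right)} = 14$ ($E{\left(P,H \right)} = - 2 \left(-3 - 4\right) = \left(-2\right) \left(-7\right) = 14$)
$E{\left(R{\left(-1,5 \right)},-17 \right)} + h{\left(-20 \right)} 496 = 14 - 8928 = -8914$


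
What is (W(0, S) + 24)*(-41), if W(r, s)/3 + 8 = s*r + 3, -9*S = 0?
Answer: -369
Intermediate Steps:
S = 0 (S = -1/9*0 = 0)
W(r, s) = -15 + 3*r*s (W(r, s) = -24 + 3*(s*r + 3) = -24 + 3*(r*s + 3) = -24 + 3*(3 + r*s) = -24 + (9 + 3*r*s) = -15 + 3*r*s)
(W(0, S) + 24)*(-41) = ((-15 + 3*0*0) + 24)*(-41) = ((-15 + 0) + 24)*(-41) = (-15 + 24)*(-41) = 9*(-41) = -369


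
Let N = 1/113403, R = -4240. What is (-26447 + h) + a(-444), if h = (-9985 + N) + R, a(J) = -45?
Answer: -4617429950/113403 ≈ -40717.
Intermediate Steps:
N = 1/113403 ≈ 8.8181e-6
h = -1613157674/113403 (h = (-9985 + 1/113403) - 4240 = -1132328954/113403 - 4240 = -1613157674/113403 ≈ -14225.)
(-26447 + h) + a(-444) = (-26447 - 1613157674/113403) - 45 = -4612326815/113403 - 45 = -4617429950/113403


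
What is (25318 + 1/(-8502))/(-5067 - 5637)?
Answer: -215253635/91005408 ≈ -2.3653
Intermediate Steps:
(25318 + 1/(-8502))/(-5067 - 5637) = (25318 - 1/8502)/(-10704) = (215253635/8502)*(-1/10704) = -215253635/91005408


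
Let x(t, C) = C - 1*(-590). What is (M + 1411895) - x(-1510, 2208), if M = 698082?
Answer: 2107179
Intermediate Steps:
x(t, C) = 590 + C (x(t, C) = C + 590 = 590 + C)
(M + 1411895) - x(-1510, 2208) = (698082 + 1411895) - (590 + 2208) = 2109977 - 1*2798 = 2109977 - 2798 = 2107179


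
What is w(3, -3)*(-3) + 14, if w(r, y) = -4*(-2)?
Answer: -10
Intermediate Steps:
w(r, y) = 8
w(3, -3)*(-3) + 14 = 8*(-3) + 14 = -24 + 14 = -10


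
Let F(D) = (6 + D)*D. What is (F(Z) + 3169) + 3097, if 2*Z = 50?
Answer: 7041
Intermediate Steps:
Z = 25 (Z = (½)*50 = 25)
F(D) = D*(6 + D)
(F(Z) + 3169) + 3097 = (25*(6 + 25) + 3169) + 3097 = (25*31 + 3169) + 3097 = (775 + 3169) + 3097 = 3944 + 3097 = 7041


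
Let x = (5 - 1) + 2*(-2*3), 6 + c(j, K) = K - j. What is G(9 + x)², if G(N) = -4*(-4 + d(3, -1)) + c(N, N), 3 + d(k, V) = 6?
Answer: 4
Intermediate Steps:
d(k, V) = 3 (d(k, V) = -3 + 6 = 3)
c(j, K) = -6 + K - j (c(j, K) = -6 + (K - j) = -6 + K - j)
x = -8 (x = 4 + 2*(-6) = 4 - 12 = -8)
G(N) = -2 (G(N) = -4*(-4 + 3) + (-6 + N - N) = -4*(-1) - 6 = 4 - 6 = -2)
G(9 + x)² = (-2)² = 4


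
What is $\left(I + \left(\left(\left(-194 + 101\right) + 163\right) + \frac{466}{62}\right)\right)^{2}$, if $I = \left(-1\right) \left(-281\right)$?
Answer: $\frac{123520996}{961} \approx 1.2853 \cdot 10^{5}$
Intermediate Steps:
$I = 281$
$\left(I + \left(\left(\left(-194 + 101\right) + 163\right) + \frac{466}{62}\right)\right)^{2} = \left(281 + \left(\left(\left(-194 + 101\right) + 163\right) + \frac{466}{62}\right)\right)^{2} = \left(281 + \left(\left(-93 + 163\right) + 466 \cdot \frac{1}{62}\right)\right)^{2} = \left(281 + \left(70 + \frac{233}{31}\right)\right)^{2} = \left(281 + \frac{2403}{31}\right)^{2} = \left(\frac{11114}{31}\right)^{2} = \frac{123520996}{961}$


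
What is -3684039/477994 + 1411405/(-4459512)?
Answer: -8551829625269/1065809989464 ≈ -8.0238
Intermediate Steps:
-3684039/477994 + 1411405/(-4459512) = -3684039*1/477994 + 1411405*(-1/4459512) = -3684039/477994 - 1411405/4459512 = -8551829625269/1065809989464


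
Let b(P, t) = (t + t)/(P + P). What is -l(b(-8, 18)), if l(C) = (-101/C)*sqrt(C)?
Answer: -202*I/3 ≈ -67.333*I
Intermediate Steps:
b(P, t) = t/P (b(P, t) = (2*t)/((2*P)) = (2*t)*(1/(2*P)) = t/P)
l(C) = -101/sqrt(C)
-l(b(-8, 18)) = -(-101)/sqrt(18/(-8)) = -(-101)/sqrt(18*(-1/8)) = -(-101)/sqrt(-9/4) = -(-101)*(-2*I/3) = -202*I/3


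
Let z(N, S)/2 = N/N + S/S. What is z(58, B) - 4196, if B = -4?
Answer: -4192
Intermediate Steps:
z(N, S) = 4 (z(N, S) = 2*(N/N + S/S) = 2*(1 + 1) = 2*2 = 4)
z(58, B) - 4196 = 4 - 4196 = -4192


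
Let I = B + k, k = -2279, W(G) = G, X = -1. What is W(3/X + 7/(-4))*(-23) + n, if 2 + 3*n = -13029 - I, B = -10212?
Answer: -283/4 ≈ -70.750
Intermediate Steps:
I = -12491 (I = -10212 - 2279 = -12491)
n = -180 (n = -2/3 + (-13029 - 1*(-12491))/3 = -2/3 + (-13029 + 12491)/3 = -2/3 + (1/3)*(-538) = -2/3 - 538/3 = -180)
W(3/X + 7/(-4))*(-23) + n = (3/(-1) + 7/(-4))*(-23) - 180 = (3*(-1) + 7*(-1/4))*(-23) - 180 = (-3 - 7/4)*(-23) - 180 = -19/4*(-23) - 180 = 437/4 - 180 = -283/4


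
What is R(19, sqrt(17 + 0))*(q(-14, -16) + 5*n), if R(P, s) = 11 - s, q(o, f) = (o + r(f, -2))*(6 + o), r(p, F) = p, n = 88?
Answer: 7480 - 680*sqrt(17) ≈ 4676.3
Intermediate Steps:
q(o, f) = (6 + o)*(f + o) (q(o, f) = (o + f)*(6 + o) = (f + o)*(6 + o) = (6 + o)*(f + o))
R(19, sqrt(17 + 0))*(q(-14, -16) + 5*n) = (11 - sqrt(17 + 0))*(((-14)**2 + 6*(-16) + 6*(-14) - 16*(-14)) + 5*88) = (11 - sqrt(17))*((196 - 96 - 84 + 224) + 440) = (11 - sqrt(17))*(240 + 440) = (11 - sqrt(17))*680 = 7480 - 680*sqrt(17)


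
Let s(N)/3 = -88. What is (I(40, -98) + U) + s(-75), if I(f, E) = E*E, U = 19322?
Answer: 28662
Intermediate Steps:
s(N) = -264 (s(N) = 3*(-88) = -264)
I(f, E) = E**2
(I(40, -98) + U) + s(-75) = ((-98)**2 + 19322) - 264 = (9604 + 19322) - 264 = 28926 - 264 = 28662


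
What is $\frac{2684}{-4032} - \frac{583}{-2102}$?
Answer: $- \frac{411389}{1059408} \approx -0.38832$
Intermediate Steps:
$\frac{2684}{-4032} - \frac{583}{-2102} = 2684 \left(- \frac{1}{4032}\right) - - \frac{583}{2102} = - \frac{671}{1008} + \frac{583}{2102} = - \frac{411389}{1059408}$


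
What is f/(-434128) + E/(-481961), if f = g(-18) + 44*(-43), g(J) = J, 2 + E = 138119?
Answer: -29519955733/104616382504 ≈ -0.28217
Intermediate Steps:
E = 138117 (E = -2 + 138119 = 138117)
f = -1910 (f = -18 + 44*(-43) = -18 - 1892 = -1910)
f/(-434128) + E/(-481961) = -1910/(-434128) + 138117/(-481961) = -1910*(-1/434128) + 138117*(-1/481961) = 955/217064 - 138117/481961 = -29519955733/104616382504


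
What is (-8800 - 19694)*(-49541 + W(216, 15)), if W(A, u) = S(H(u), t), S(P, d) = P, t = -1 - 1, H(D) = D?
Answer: 1411193844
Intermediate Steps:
t = -2
W(A, u) = u
(-8800 - 19694)*(-49541 + W(216, 15)) = (-8800 - 19694)*(-49541 + 15) = -28494*(-49526) = 1411193844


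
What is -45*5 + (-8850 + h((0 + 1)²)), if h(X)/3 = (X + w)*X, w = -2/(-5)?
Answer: -45354/5 ≈ -9070.8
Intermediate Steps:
w = ⅖ (w = -2*(-⅕) = ⅖ ≈ 0.40000)
h(X) = 3*X*(⅖ + X) (h(X) = 3*((X + ⅖)*X) = 3*((⅖ + X)*X) = 3*(X*(⅖ + X)) = 3*X*(⅖ + X))
-45*5 + (-8850 + h((0 + 1)²)) = -45*5 + (-8850 + 3*(0 + 1)²*(2 + 5*(0 + 1)²)/5) = -225 + (-8850 + (⅗)*1²*(2 + 5*1²)) = -225 + (-8850 + (⅗)*1*(2 + 5*1)) = -225 + (-8850 + (⅗)*1*(2 + 5)) = -225 + (-8850 + (⅗)*1*7) = -225 + (-8850 + 21/5) = -225 - 44229/5 = -45354/5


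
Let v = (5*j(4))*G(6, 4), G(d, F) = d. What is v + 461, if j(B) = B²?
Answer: 941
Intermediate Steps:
v = 480 (v = (5*4²)*6 = (5*16)*6 = 80*6 = 480)
v + 461 = 480 + 461 = 941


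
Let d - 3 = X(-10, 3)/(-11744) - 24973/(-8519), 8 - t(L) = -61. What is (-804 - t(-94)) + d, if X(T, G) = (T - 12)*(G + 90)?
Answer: -43365147767/50023568 ≈ -866.89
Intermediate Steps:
t(L) = 69 (t(L) = 8 - 1*(-61) = 8 + 61 = 69)
X(T, G) = (-12 + T)*(90 + G)
d = 305427097/50023568 (d = 3 + ((-1080 - 12*3 + 90*(-10) + 3*(-10))/(-11744) - 24973/(-8519)) = 3 + ((-1080 - 36 - 900 - 30)*(-1/11744) - 24973*(-1/8519)) = 3 + (-2046*(-1/11744) + 24973/8519) = 3 + (1023/5872 + 24973/8519) = 3 + 155356393/50023568 = 305427097/50023568 ≈ 6.1057)
(-804 - t(-94)) + d = (-804 - 1*69) + 305427097/50023568 = (-804 - 69) + 305427097/50023568 = -873 + 305427097/50023568 = -43365147767/50023568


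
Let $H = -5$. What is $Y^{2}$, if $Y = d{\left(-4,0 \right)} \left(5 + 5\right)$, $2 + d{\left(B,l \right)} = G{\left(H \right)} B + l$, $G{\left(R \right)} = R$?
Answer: $32400$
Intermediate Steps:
$d{\left(B,l \right)} = -2 + l - 5 B$ ($d{\left(B,l \right)} = -2 - \left(- l + 5 B\right) = -2 + l - 5 B$)
$Y = 180$ ($Y = \left(-2 + 0 - -20\right) \left(5 + 5\right) = \left(-2 + 0 + 20\right) 10 = 18 \cdot 10 = 180$)
$Y^{2} = 180^{2} = 32400$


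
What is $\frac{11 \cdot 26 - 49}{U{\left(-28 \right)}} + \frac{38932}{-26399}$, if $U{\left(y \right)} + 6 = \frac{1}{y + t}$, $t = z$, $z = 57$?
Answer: $- \frac{188175563}{4567027} \approx -41.203$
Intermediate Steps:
$t = 57$
$U{\left(y \right)} = -6 + \frac{1}{57 + y}$ ($U{\left(y \right)} = -6 + \frac{1}{y + 57} = -6 + \frac{1}{57 + y}$)
$\frac{11 \cdot 26 - 49}{U{\left(-28 \right)}} + \frac{38932}{-26399} = \frac{11 \cdot 26 - 49}{\frac{1}{57 - 28} \left(-341 - -168\right)} + \frac{38932}{-26399} = \frac{286 - 49}{\frac{1}{29} \left(-341 + 168\right)} + 38932 \left(- \frac{1}{26399}\right) = \frac{237}{\frac{1}{29} \left(-173\right)} - \frac{38932}{26399} = \frac{237}{- \frac{173}{29}} - \frac{38932}{26399} = 237 \left(- \frac{29}{173}\right) - \frac{38932}{26399} = - \frac{6873}{173} - \frac{38932}{26399} = - \frac{188175563}{4567027}$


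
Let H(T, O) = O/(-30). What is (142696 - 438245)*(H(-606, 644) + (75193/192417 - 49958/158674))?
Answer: 160850754927924448/25442979215 ≈ 6.3220e+6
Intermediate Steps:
H(T, O) = -O/30 (H(T, O) = O*(-1/30) = -O/30)
(142696 - 438245)*(H(-606, 644) + (75193/192417 - 49958/158674)) = (142696 - 438245)*(-1/30*644 + (75193/192417 - 49958/158674)) = -295549*(-322/15 + (75193*(1/192417) - 49958*1/158674)) = -295549*(-322/15 + (75193/192417 - 24979/79337)) = -295549*(-322/15 + 1159202798/15265787529) = -295549*(-544243949152/25442979215) = 160850754927924448/25442979215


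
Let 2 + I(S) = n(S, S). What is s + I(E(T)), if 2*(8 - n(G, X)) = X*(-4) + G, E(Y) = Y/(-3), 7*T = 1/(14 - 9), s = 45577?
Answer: 3190809/70 ≈ 45583.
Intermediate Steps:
T = 1/35 (T = 1/(7*(14 - 9)) = (⅐)/5 = (⅐)*(⅕) = 1/35 ≈ 0.028571)
E(Y) = -Y/3 (E(Y) = Y*(-⅓) = -Y/3)
n(G, X) = 8 + 2*X - G/2 (n(G, X) = 8 - (X*(-4) + G)/2 = 8 - (-4*X + G)/2 = 8 - (G - 4*X)/2 = 8 + (2*X - G/2) = 8 + 2*X - G/2)
I(S) = 6 + 3*S/2 (I(S) = -2 + (8 + 2*S - S/2) = -2 + (8 + 3*S/2) = 6 + 3*S/2)
s + I(E(T)) = 45577 + (6 + 3*(-⅓*1/35)/2) = 45577 + (6 + (3/2)*(-1/105)) = 45577 + (6 - 1/70) = 45577 + 419/70 = 3190809/70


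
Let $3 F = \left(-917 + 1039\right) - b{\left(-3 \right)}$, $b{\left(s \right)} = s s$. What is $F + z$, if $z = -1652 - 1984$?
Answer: $- \frac{10795}{3} \approx -3598.3$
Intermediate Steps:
$b{\left(s \right)} = s^{2}$
$z = -3636$ ($z = -1652 - 1984 = -3636$)
$F = \frac{113}{3}$ ($F = \frac{\left(-917 + 1039\right) - \left(-3\right)^{2}}{3} = \frac{122 - 9}{3} = \frac{1}{3} \cdot 113 = \frac{113}{3} \approx 37.667$)
$F + z = \frac{113}{3} - 3636 = - \frac{10795}{3}$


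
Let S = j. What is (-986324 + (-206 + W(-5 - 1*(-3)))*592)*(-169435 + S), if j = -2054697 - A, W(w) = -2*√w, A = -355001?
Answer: 2071513028156 + 2213051104*I*√2 ≈ 2.0715e+12 + 3.1297e+9*I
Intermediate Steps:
j = -1699696 (j = -2054697 - 1*(-355001) = -2054697 + 355001 = -1699696)
S = -1699696
(-986324 + (-206 + W(-5 - 1*(-3)))*592)*(-169435 + S) = (-986324 + (-206 - 2*√(-5 - 1*(-3)))*592)*(-169435 - 1699696) = (-986324 + (-206 - 2*√(-5 + 3))*592)*(-1869131) = (-986324 + (-206 - 2*I*√2)*592)*(-1869131) = (-986324 + (-121952 - 1184*I*√2))*(-1869131) = (-1108276 - 1184*I*√2)*(-1869131) = 2071513028156 + 2213051104*I*√2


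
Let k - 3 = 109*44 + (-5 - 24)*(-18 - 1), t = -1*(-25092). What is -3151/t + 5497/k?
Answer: 60536437/67121100 ≈ 0.90190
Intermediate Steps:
t = 25092
k = 5350 (k = 3 + (109*44 + (-5 - 24)*(-18 - 1)) = 3 + (4796 - 29*(-19)) = 3 + (4796 + 551) = 3 + 5347 = 5350)
-3151/t + 5497/k = -3151/25092 + 5497/5350 = 60536437/67121100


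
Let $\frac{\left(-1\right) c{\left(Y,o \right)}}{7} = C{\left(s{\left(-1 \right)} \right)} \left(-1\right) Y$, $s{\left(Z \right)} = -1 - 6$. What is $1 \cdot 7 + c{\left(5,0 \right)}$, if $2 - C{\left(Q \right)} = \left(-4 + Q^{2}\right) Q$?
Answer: $11102$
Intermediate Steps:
$s{\left(Z \right)} = -7$ ($s{\left(Z \right)} = -1 - 6 = -7$)
$C{\left(Q \right)} = 2 - Q \left(-4 + Q^{2}\right)$ ($C{\left(Q \right)} = 2 - \left(-4 + Q^{2}\right) Q = 2 - Q \left(-4 + Q^{2}\right)$)
$c{\left(Y,o \right)} = 2219 Y$ ($c{\left(Y,o \right)} = - 7 \left(2 - \left(-7\right)^{3} + 4 \left(-7\right)\right) \left(-1\right) Y = - 7 \left(2 - -343 - 28\right) \left(-1\right) Y = - 7 \left(2 + 343 - 28\right) \left(-1\right) Y = - 7 \cdot 317 \left(-1\right) Y = - 7 \left(- 317 Y\right) = 2219 Y$)
$1 \cdot 7 + c{\left(5,0 \right)} = 1 \cdot 7 + 2219 \cdot 5 = 7 + 11095 = 11102$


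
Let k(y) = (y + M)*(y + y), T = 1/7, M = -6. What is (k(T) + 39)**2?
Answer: 3345241/2401 ≈ 1393.3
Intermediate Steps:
T = 1/7 (T = 1*(1/7) = 1/7 ≈ 0.14286)
k(y) = 2*y*(-6 + y) (k(y) = (y - 6)*(y + y) = (-6 + y)*(2*y) = 2*y*(-6 + y))
(k(T) + 39)**2 = (2*(1/7)*(-6 + 1/7) + 39)**2 = (2*(1/7)*(-41/7) + 39)**2 = (-82/49 + 39)**2 = (1829/49)**2 = 3345241/2401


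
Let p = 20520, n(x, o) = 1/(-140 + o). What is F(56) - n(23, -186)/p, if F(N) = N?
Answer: 374613121/6689520 ≈ 56.000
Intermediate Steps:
F(56) - n(23, -186)/p = 56 - 1/((-140 - 186)*20520) = 56 - 1/((-326)*20520) = 56 - (-1)/(326*20520) = 56 - 1*(-1/6689520) = 56 + 1/6689520 = 374613121/6689520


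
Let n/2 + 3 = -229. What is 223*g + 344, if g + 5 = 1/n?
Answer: -357967/464 ≈ -771.48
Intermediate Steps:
n = -464 (n = -6 + 2*(-229) = -6 - 458 = -464)
g = -2321/464 (g = -5 + 1/(-464) = -5 - 1/464 = -2321/464 ≈ -5.0022)
223*g + 344 = 223*(-2321/464) + 344 = -517583/464 + 344 = -357967/464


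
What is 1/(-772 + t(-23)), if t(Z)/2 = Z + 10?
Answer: -1/798 ≈ -0.0012531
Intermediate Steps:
t(Z) = 20 + 2*Z (t(Z) = 2*(Z + 10) = 2*(10 + Z) = 20 + 2*Z)
1/(-772 + t(-23)) = 1/(-772 + (20 + 2*(-23))) = 1/(-772 + (20 - 46)) = 1/(-772 - 26) = 1/(-798) = -1/798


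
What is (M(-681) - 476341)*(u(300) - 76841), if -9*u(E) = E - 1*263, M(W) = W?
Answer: 329911277332/9 ≈ 3.6657e+10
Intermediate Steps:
u(E) = 263/9 - E/9 (u(E) = -(E - 1*263)/9 = -(E - 263)/9 = -(-263 + E)/9 = 263/9 - E/9)
(M(-681) - 476341)*(u(300) - 76841) = (-681 - 476341)*((263/9 - ⅑*300) - 76841) = -477022*((263/9 - 100/3) - 76841) = -477022*(-37/9 - 76841) = -477022*(-691606/9) = 329911277332/9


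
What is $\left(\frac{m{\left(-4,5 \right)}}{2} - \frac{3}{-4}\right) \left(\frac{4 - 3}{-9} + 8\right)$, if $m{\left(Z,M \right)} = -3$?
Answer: $- \frac{71}{12} \approx -5.9167$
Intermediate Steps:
$\left(\frac{m{\left(-4,5 \right)}}{2} - \frac{3}{-4}\right) \left(\frac{4 - 3}{-9} + 8\right) = \left(- \frac{3}{2} - \frac{3}{-4}\right) \left(\frac{4 - 3}{-9} + 8\right) = \left(\left(-3\right) \frac{1}{2} - - \frac{3}{4}\right) \left(\left(4 - 3\right) \left(- \frac{1}{9}\right) + 8\right) = \left(- \frac{3}{2} + \frac{3}{4}\right) \left(1 \left(- \frac{1}{9}\right) + 8\right) = - \frac{3 \left(- \frac{1}{9} + 8\right)}{4} = \left(- \frac{3}{4}\right) \frac{71}{9} = - \frac{71}{12}$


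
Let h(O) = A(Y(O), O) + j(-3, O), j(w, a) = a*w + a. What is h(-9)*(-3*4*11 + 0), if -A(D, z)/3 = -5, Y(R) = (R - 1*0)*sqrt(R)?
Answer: -4356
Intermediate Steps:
Y(R) = R**(3/2) (Y(R) = (R + 0)*sqrt(R) = R*sqrt(R) = R**(3/2))
j(w, a) = a + a*w
A(D, z) = 15 (A(D, z) = -3*(-5) = 15)
h(O) = 15 - 2*O (h(O) = 15 + O*(1 - 3) = 15 + O*(-2) = 15 - 2*O)
h(-9)*(-3*4*11 + 0) = (15 - 2*(-9))*(-3*4*11 + 0) = (15 + 18)*(-12*11 + 0) = 33*(-132 + 0) = 33*(-132) = -4356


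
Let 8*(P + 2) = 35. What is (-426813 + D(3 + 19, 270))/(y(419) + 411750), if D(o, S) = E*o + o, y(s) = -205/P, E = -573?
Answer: -8348543/7821610 ≈ -1.0674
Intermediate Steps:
P = 19/8 (P = -2 + (⅛)*35 = -2 + 35/8 = 19/8 ≈ 2.3750)
y(s) = -1640/19 (y(s) = -205/19/8 = -205*8/19 = -1640/19)
D(o, S) = -572*o (D(o, S) = -573*o + o = -572*o)
(-426813 + D(3 + 19, 270))/(y(419) + 411750) = (-426813 - 572*(3 + 19))/(-1640/19 + 411750) = (-426813 - 572*22)/(7821610/19) = (-426813 - 12584)*(19/7821610) = -439397*19/7821610 = -8348543/7821610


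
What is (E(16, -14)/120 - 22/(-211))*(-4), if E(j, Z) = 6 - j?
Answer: -53/633 ≈ -0.083728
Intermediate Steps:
(E(16, -14)/120 - 22/(-211))*(-4) = ((6 - 1*16)/120 - 22/(-211))*(-4) = ((6 - 16)*(1/120) - 22*(-1/211))*(-4) = (-10*1/120 + 22/211)*(-4) = (-1/12 + 22/211)*(-4) = (53/2532)*(-4) = -53/633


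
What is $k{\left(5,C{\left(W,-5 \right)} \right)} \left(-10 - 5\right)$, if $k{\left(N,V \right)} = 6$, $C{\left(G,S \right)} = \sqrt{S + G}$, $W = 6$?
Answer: $-90$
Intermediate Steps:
$C{\left(G,S \right)} = \sqrt{G + S}$
$k{\left(5,C{\left(W,-5 \right)} \right)} \left(-10 - 5\right) = 6 \left(-10 - 5\right) = 6 \left(-15\right) = -90$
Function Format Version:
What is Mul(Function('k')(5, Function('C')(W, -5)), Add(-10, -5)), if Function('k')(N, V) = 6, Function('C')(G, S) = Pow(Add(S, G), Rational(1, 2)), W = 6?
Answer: -90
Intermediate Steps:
Function('C')(G, S) = Pow(Add(G, S), Rational(1, 2))
Mul(Function('k')(5, Function('C')(W, -5)), Add(-10, -5)) = Mul(6, Add(-10, -5)) = Mul(6, -15) = -90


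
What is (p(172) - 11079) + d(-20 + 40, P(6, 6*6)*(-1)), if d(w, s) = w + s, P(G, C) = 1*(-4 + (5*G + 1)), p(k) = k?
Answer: -10914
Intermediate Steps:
P(G, C) = -3 + 5*G (P(G, C) = 1*(-4 + (1 + 5*G)) = 1*(-3 + 5*G) = -3 + 5*G)
d(w, s) = s + w
(p(172) - 11079) + d(-20 + 40, P(6, 6*6)*(-1)) = (172 - 11079) + ((-3 + 5*6)*(-1) + (-20 + 40)) = -10907 + ((-3 + 30)*(-1) + 20) = -10907 + (27*(-1) + 20) = -10907 + (-27 + 20) = -10907 - 7 = -10914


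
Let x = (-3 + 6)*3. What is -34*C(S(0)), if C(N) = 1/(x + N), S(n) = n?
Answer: -34/9 ≈ -3.7778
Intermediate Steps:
x = 9 (x = 3*3 = 9)
C(N) = 1/(9 + N)
-34*C(S(0)) = -34/(9 + 0) = -34/9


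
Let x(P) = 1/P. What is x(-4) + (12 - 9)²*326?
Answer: 11735/4 ≈ 2933.8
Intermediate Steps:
x(-4) + (12 - 9)²*326 = 1/(-4) + (12 - 9)²*326 = -¼ + 3²*326 = -¼ + 9*326 = -¼ + 2934 = 11735/4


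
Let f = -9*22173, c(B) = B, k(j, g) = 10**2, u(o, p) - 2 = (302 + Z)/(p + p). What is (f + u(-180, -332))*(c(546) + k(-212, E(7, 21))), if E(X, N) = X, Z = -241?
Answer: -42798979663/332 ≈ -1.2891e+8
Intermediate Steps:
u(o, p) = 2 + 61/(2*p) (u(o, p) = 2 + (302 - 241)/(p + p) = 2 + 61/((2*p)) = 2 + 61*(1/(2*p)) = 2 + 61/(2*p))
k(j, g) = 100
f = -199557
(f + u(-180, -332))*(c(546) + k(-212, E(7, 21))) = (-199557 + (2 + (61/2)/(-332)))*(546 + 100) = (-199557 + (2 + (61/2)*(-1/332)))*646 = (-199557 + (2 - 61/664))*646 = (-199557 + 1267/664)*646 = -132504581/664*646 = -42798979663/332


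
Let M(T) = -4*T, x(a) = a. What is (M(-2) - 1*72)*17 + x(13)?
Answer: -1075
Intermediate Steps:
(M(-2) - 1*72)*17 + x(13) = (-4*(-2) - 1*72)*17 + 13 = (8 - 72)*17 + 13 = -64*17 + 13 = -1088 + 13 = -1075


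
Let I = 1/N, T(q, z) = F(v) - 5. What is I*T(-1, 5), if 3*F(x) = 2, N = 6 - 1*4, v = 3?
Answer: -13/6 ≈ -2.1667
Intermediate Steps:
N = 2 (N = 6 - 4 = 2)
F(x) = ⅔ (F(x) = (⅓)*2 = ⅔)
T(q, z) = -13/3 (T(q, z) = ⅔ - 5 = -13/3)
I = ½ (I = 1/2 = ½ ≈ 0.50000)
I*T(-1, 5) = (½)*(-13/3) = -13/6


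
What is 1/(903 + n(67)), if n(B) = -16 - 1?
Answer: 1/886 ≈ 0.0011287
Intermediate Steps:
n(B) = -17
1/(903 + n(67)) = 1/(903 - 17) = 1/886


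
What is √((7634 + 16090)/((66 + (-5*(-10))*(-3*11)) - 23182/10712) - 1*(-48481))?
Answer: √3497960830145283745/8495495 ≈ 220.15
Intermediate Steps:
√((7634 + 16090)/((66 + (-5*(-10))*(-3*11)) - 23182/10712) - 1*(-48481)) = √(23724/((66 + 50*(-33)) - 23182*1/10712) + 48481) = √(23724/((66 - 1650) - 11591/5356) + 48481) = √(23724/(-1584 - 11591/5356) + 48481) = √(23724/(-8495495/5356) + 48481) = √(23724*(-5356/8495495) + 48481) = √(-127065744/8495495 + 48481) = √(411743027351/8495495) = √3497960830145283745/8495495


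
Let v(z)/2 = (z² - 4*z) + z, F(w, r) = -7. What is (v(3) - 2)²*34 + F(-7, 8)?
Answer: 129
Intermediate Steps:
v(z) = -6*z + 2*z² (v(z) = 2*((z² - 4*z) + z) = 2*(z² - 3*z) = -6*z + 2*z²)
(v(3) - 2)²*34 + F(-7, 8) = (2*3*(-3 + 3) - 2)²*34 - 7 = (2*3*0 - 2)²*34 - 7 = (0 - 2)²*34 - 7 = (-2)²*34 - 7 = 4*34 - 7 = 136 - 7 = 129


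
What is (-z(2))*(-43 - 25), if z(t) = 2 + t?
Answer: 272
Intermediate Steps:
(-z(2))*(-43 - 25) = (-(2 + 2))*(-43 - 25) = -1*4*(-68) = -4*(-68) = 272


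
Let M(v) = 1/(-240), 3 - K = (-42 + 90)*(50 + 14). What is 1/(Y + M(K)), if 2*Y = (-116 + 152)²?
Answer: 240/155519 ≈ 0.0015432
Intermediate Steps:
K = -3069 (K = 3 - (-42 + 90)*(50 + 14) = 3 - 48*64 = 3 - 1*3072 = 3 - 3072 = -3069)
M(v) = -1/240
Y = 648 (Y = (-116 + 152)²/2 = (½)*36² = (½)*1296 = 648)
1/(Y + M(K)) = 1/(648 - 1/240) = 1/(155519/240) = 240/155519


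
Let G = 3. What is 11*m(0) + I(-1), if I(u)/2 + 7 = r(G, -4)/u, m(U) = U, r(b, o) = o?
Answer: -6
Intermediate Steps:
I(u) = -14 - 8/u (I(u) = -14 + 2*(-4/u) = -14 - 8/u)
11*m(0) + I(-1) = 11*0 + (-14 - 8/(-1)) = 0 + (-14 - 8*(-1)) = 0 + (-14 + 8) = 0 - 6 = -6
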